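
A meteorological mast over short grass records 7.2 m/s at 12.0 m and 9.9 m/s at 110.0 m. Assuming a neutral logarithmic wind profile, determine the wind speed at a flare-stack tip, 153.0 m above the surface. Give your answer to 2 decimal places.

Log law: V ∝ ln(z/z₀). From the pair, with r = V₁/V₂ = 0.72727,
ln z₀ = (ln z₁ − r·ln z₂)/(1 − r) = (2.4849 − 0.72727×4.7005)/0.27273 = -3.4233 → z₀ = 0.03260 m
V₃ = V₁ · ln(z₃/z₀)/ln(z₁/z₀) = 7.2 × 8.4537/5.9082 = 10.3021 m/s

10.30 m/s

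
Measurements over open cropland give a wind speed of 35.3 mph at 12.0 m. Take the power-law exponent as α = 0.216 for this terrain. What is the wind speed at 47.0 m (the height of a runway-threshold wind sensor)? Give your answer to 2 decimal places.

Power-law profile: V₂ = V₁ · (z₂/z₁)^α
V₂ = 35.3 × (47.0/12.0)^0.216 = 35.3 × (3.9167)^0.216
    = 35.3 × 1.3430 = 47.4072 mph

47.41 mph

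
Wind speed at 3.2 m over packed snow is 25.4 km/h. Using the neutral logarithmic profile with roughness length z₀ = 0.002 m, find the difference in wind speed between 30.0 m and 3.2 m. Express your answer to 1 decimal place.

7.7 km/h

Log law: V₂ = V₁ · ln(z₂/z₀)/ln(z₁/z₀) = 25.4 × 9.6158/7.3778 = 33.1051 km/h
ΔV = 33.1051 − 25.4 = 7.7051 km/h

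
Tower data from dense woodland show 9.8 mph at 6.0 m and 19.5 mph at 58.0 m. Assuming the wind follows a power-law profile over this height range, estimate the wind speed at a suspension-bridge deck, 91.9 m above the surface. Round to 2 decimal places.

First find α: α = ln(V₂/V₁)/ln(z₂/z₁) = ln(19.5/9.8)/ln(58.0/6.0) = 0.68803/2.26868 = 0.3033
Extrapolate from 58.0 m to 91.9 m: V₃ = 19.5 × (91.9/58.0)^0.3033 = 19.5 × 1.1498 = 22.4210 mph

22.42 mph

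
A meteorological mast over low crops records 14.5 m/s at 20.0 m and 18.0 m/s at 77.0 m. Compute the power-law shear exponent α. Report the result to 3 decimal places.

α ≈ 0.160

Power law: V₂/V₁ = (z₂/z₁)^α ⇒ α = ln(V₂/V₁) / ln(z₂/z₁)
α = ln(18.0/14.5) / ln(77.0/20.0) = ln(1.2414) / ln(3.8500)
  = 0.21622 / 1.34807 = 0.16039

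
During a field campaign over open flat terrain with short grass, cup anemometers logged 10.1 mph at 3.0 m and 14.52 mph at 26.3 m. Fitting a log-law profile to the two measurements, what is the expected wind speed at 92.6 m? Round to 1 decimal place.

17.1 mph

Log law: V ∝ ln(z/z₀). From the pair, with r = V₁/V₂ = 0.69559,
ln z₀ = (ln z₁ − r·ln z₂)/(1 − r) = (1.0986 − 0.69559×3.2696)/0.30441 = -3.8622 → z₀ = 0.02102 m
V₃ = V₁ · ln(z₃/z₀)/ln(z₁/z₀) = 10.1 × 8.3905/4.9608 = 17.0827 mph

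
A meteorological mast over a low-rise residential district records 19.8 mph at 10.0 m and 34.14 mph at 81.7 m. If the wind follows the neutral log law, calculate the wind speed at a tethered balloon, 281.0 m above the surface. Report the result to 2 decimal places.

Log law: V ∝ ln(z/z₀). From the pair, with r = V₁/V₂ = 0.57996,
ln z₀ = (ln z₁ − r·ln z₂)/(1 − r) = (2.3026 − 0.57996×4.4031)/0.42004 = -0.5976 → z₀ = 0.5501 m
V₃ = V₁ · ln(z₃/z₀)/ln(z₁/z₀) = 19.8 × 6.2360/2.9002 = 42.5735 mph

42.57 mph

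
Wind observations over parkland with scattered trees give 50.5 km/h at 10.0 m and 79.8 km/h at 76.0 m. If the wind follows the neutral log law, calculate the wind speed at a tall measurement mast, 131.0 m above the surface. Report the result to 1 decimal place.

87.7 km/h

Log law: V ∝ ln(z/z₀). From the pair, with r = V₁/V₂ = 0.63283,
ln z₀ = (ln z₁ − r·ln z₂)/(1 − r) = (2.3026 − 0.63283×4.3307)/0.36717 = -1.1930 → z₀ = 0.3033 m
V₃ = V₁ · ln(z₃/z₀)/ln(z₁/z₀) = 50.5 × 6.0682/3.4956 = 87.6657 km/h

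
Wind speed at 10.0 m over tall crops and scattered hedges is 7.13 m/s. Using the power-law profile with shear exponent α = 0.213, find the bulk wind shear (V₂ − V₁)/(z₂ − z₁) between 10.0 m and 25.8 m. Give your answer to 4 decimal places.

Power law: V₂ = V₁ · (z₂/z₁)^α = 7.13 × (2.5800)^0.213 = 8.7250 m/s
ΔV/Δz = (8.7250 − 7.13)/(25.8 − 10.0) = 1.5950/15.8000 = 0.10095 m/s/m

0.1009 m/s/m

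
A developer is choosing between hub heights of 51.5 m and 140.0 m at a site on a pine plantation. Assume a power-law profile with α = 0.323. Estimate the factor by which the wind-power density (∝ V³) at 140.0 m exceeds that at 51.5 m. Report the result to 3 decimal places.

Speed ratio: V_B/V_A = (z_B/z_A)^α = (140.0/51.5)^0.323 = (2.7184)^0.323 = 1.38129
Power-density ratio: P_B/P_A = (V_B/V_A)³ = (1.38129)³ = 2.63546

2.635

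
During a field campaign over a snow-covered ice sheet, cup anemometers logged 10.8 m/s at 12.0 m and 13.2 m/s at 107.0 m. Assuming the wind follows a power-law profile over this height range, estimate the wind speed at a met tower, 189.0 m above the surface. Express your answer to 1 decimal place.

First find α: α = ln(V₂/V₁)/ln(z₂/z₁) = ln(13.2/10.8)/ln(107.0/12.0) = 0.20067/2.18792 = 0.0917
Extrapolate from 107.0 m to 189.0 m: V₃ = 13.2 × (189.0/107.0)^0.0917 = 13.2 × 1.0536 = 13.9071 m/s

13.9 m/s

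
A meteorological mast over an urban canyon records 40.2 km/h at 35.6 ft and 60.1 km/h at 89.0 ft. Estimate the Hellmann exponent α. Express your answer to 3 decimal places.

α ≈ 0.439

Power law: V₂/V₁ = (z₂/z₁)^α ⇒ α = ln(V₂/V₁) / ln(z₂/z₁)
α = ln(60.1/40.2) / ln(89.0/35.6) = ln(1.4950) / ln(2.5000)
  = 0.40214 / 0.91629 = 0.43888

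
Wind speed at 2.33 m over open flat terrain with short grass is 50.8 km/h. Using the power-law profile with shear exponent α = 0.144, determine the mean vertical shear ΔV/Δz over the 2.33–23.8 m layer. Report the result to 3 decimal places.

Power law: V₂ = V₁ · (z₂/z₁)^α = 50.8 × (10.2146)^0.144 = 70.9891 km/h
ΔV/Δz = (70.9891 − 50.8)/(23.8 − 2.33) = 20.1891/21.4700 = 0.94034 km/h/m

0.940 km/h/m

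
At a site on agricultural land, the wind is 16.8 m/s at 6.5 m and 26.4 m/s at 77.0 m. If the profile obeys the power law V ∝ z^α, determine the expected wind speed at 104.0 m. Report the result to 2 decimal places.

27.89 m/s

First find α: α = ln(V₂/V₁)/ln(z₂/z₁) = ln(26.4/16.8)/ln(77.0/6.5) = 0.45199/2.47200 = 0.1828
Extrapolate from 77.0 m to 104.0 m: V₃ = 26.4 × (104.0/77.0)^0.1828 = 26.4 × 1.0565 = 27.8915 m/s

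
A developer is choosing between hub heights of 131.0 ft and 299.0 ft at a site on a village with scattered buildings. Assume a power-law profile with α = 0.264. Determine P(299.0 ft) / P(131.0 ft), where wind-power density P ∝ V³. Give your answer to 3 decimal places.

1.922

Speed ratio: V_B/V_A = (z_B/z_A)^α = (299.0/131.0)^0.264 = (2.2824)^0.264 = 1.24342
Power-density ratio: P_B/P_A = (V_B/V_A)³ = (1.24342)³ = 1.92244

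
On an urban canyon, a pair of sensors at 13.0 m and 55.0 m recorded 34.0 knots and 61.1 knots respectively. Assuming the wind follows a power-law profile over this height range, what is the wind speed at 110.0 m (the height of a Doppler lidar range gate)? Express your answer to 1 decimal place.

First find α: α = ln(V₂/V₁)/ln(z₂/z₁) = ln(61.1/34.0)/ln(55.0/13.0) = 0.58615/1.44238 = 0.4064
Extrapolate from 55.0 m to 110.0 m: V₃ = 61.1 × (110.0/55.0)^0.4064 = 61.1 × 1.3254 = 80.9791 knots

81.0 knots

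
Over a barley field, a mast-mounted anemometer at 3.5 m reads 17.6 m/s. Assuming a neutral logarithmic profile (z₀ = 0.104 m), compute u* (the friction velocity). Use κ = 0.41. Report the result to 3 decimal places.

Log law: V(z) = (u*/κ) · ln(z/z₀) ⇒ u* = κ · V / ln(z/z₀)
u* = 0.41 × 17.6 / ln(3.5/0.104) = 0.41 × 17.6 / 3.5161
   = 7.2160 / 3.5161 = 2.0523 m/s

u* ≈ 2.052 m/s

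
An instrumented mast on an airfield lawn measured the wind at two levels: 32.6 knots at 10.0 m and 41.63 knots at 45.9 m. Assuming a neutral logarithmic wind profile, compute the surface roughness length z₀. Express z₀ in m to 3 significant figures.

Log law: V(z) ∝ ln(z/z₀). With r = V₁/V₂ = 32.6/41.63 = 0.78309,
r · ln(z₂/z₀) = ln(z₁/z₀) ⇒ ln z₀ = (ln z₁ − r·ln z₂)/(1 − r)
ln z₀ = (2.30259 − 0.78309×3.82647) / 0.21691 = -3.1989
z₀ = exp(-3.1989) = 0.04081 m

z₀ ≈ 0.0408 m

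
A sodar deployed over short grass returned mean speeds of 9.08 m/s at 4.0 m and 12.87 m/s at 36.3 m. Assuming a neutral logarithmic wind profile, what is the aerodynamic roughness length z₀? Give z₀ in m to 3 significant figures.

Log law: V(z) ∝ ln(z/z₀). With r = V₁/V₂ = 9.08/12.87 = 0.70552,
r · ln(z₂/z₀) = ln(z₁/z₀) ⇒ ln z₀ = (ln z₁ − r·ln z₂)/(1 − r)
ln z₀ = (1.38629 − 0.70552×3.59182) / 0.29448 = -3.8977
z₀ = exp(-3.8977) = 0.02029 m

z₀ ≈ 0.0203 m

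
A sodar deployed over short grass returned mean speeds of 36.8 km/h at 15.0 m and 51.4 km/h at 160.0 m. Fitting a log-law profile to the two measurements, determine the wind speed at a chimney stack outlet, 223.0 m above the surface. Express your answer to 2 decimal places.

53.45 km/h

Log law: V ∝ ln(z/z₀). From the pair, with r = V₁/V₂ = 0.71595,
ln z₀ = (ln z₁ − r·ln z₂)/(1 − r) = (2.7081 − 0.71595×5.0752)/0.28405 = -3.2584 → z₀ = 0.03845 m
V₃ = V₁ · ln(z₃/z₀)/ln(z₁/z₀) = 36.8 × 8.6656/5.9664 = 53.4477 km/h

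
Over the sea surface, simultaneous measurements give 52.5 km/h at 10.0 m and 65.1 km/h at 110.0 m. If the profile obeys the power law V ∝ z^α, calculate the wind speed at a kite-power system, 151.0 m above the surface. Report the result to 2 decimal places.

First find α: α = ln(V₂/V₁)/ln(z₂/z₁) = ln(65.1/52.5)/ln(110.0/10.0) = 0.21511/2.39790 = 0.0897
Extrapolate from 110.0 m to 151.0 m: V₃ = 65.1 × (151.0/110.0)^0.0897 = 65.1 × 1.0288 = 66.9767 km/h

66.98 km/h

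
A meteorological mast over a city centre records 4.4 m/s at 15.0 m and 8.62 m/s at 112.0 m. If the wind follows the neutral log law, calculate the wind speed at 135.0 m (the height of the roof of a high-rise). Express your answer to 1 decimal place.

9.0 m/s

Log law: V ∝ ln(z/z₀). From the pair, with r = V₁/V₂ = 0.51044,
ln z₀ = (ln z₁ − r·ln z₂)/(1 − r) = (2.7081 − 0.51044×4.7185)/0.48956 = 0.6118 → z₀ = 1.844 m
V₃ = V₁ · ln(z₃/z₀)/ln(z₁/z₀) = 4.4 × 4.2934/2.0962 = 9.0120 m/s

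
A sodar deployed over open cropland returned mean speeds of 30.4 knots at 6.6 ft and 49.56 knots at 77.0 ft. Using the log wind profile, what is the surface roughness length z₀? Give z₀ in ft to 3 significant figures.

z₀ ≈ 0.134 ft

Log law: V(z) ∝ ln(z/z₀). With r = V₁/V₂ = 30.4/49.56 = 0.61340,
r · ln(z₂/z₀) = ln(z₁/z₀) ⇒ ln z₀ = (ln z₁ − r·ln z₂)/(1 − r)
ln z₀ = (1.88707 − 0.61340×4.34381) / 0.38660 = -2.0109
z₀ = exp(-2.0109) = 0.1339 ft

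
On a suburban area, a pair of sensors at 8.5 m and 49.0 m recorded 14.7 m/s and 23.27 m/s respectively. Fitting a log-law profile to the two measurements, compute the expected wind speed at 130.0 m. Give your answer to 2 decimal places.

Log law: V ∝ ln(z/z₀). From the pair, with r = V₁/V₂ = 0.63171,
ln z₀ = (ln z₁ − r·ln z₂)/(1 − r) = (2.1401 − 0.63171×3.8918)/0.36829 = -0.8647 → z₀ = 0.4212 m
V₃ = V₁ · ln(z₃/z₀)/ln(z₁/z₀) = 14.7 × 5.7322/3.0048 = 28.0434 m/s

28.04 m/s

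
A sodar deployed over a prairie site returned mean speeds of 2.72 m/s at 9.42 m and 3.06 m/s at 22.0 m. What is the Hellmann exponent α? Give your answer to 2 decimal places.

Power law: V₂/V₁ = (z₂/z₁)^α ⇒ α = ln(V₂/V₁) / ln(z₂/z₁)
α = ln(3.06/2.72) / ln(22.0/9.42) = ln(1.1250) / ln(2.3355)
  = 0.11778 / 0.84821 = 0.13886

α ≈ 0.14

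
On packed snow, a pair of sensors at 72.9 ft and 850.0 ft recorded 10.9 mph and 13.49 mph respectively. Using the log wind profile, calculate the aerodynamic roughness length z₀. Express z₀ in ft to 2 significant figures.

Log law: V(z) ∝ ln(z/z₀). With r = V₁/V₂ = 10.9/13.49 = 0.80801,
r · ln(z₂/z₀) = ln(z₁/z₀) ⇒ ln z₀ = (ln z₁ − r·ln z₂)/(1 − r)
ln z₀ = (4.28909 − 0.80801×6.74524) / 0.19199 = -6.0476
z₀ = exp(-6.0476) = 0.002364 ft

z₀ ≈ 0.0024 ft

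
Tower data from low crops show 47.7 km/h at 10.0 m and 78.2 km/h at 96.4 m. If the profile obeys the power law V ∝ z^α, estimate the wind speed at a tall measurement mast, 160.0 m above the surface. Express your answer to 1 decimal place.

First find α: α = ln(V₂/V₁)/ln(z₂/z₁) = ln(78.2/47.7)/ln(96.4/10.0) = 0.49434/2.26592 = 0.2182
Extrapolate from 96.4 m to 160.0 m: V₃ = 78.2 × (160.0/96.4)^0.2182 = 78.2 × 1.1169 = 87.3397 km/h

87.3 km/h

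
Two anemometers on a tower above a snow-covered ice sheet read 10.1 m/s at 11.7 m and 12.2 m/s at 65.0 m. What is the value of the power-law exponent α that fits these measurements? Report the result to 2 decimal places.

Power law: V₂/V₁ = (z₂/z₁)^α ⇒ α = ln(V₂/V₁) / ln(z₂/z₁)
α = ln(12.2/10.1) / ln(65.0/11.7) = ln(1.2079) / ln(5.5556)
  = 0.18890 / 1.71480 = 0.11016

α ≈ 0.11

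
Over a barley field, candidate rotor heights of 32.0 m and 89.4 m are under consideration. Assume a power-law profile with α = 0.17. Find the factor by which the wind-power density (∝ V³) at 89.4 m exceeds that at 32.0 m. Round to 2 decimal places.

Speed ratio: V_B/V_A = (z_B/z_A)^α = (89.4/32.0)^0.17 = (2.7938)^0.17 = 1.19084
Power-density ratio: P_B/P_A = (V_B/V_A)³ = (1.19084)³ = 1.68871

1.69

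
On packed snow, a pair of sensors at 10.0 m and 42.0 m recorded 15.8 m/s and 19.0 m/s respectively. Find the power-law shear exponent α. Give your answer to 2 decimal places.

α ≈ 0.13

Power law: V₂/V₁ = (z₂/z₁)^α ⇒ α = ln(V₂/V₁) / ln(z₂/z₁)
α = ln(19.0/15.8) / ln(42.0/10.0) = ln(1.2025) / ln(4.2000)
  = 0.18443 / 1.43508 = 0.12851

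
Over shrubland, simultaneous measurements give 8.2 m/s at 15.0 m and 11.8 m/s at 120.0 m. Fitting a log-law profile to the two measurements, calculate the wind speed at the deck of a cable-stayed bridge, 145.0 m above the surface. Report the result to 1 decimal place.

12.1 m/s

Log law: V ∝ ln(z/z₀). From the pair, with r = V₁/V₂ = 0.69492,
ln z₀ = (ln z₁ − r·ln z₂)/(1 − r) = (2.7081 − 0.69492×4.7875)/0.30508 = -2.0285 → z₀ = 0.1315 m
V₃ = V₁ · ln(z₃/z₀)/ln(z₁/z₀) = 8.2 × 7.0052/4.7365 = 12.1276 m/s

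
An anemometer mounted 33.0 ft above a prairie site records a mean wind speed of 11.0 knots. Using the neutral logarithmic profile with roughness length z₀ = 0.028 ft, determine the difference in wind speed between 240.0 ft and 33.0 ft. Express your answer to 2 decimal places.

3.09 knots

Log law: V₂ = V₁ · ln(z₂/z₀)/ln(z₁/z₀) = 11.0 × 9.0562/7.0721 = 14.0862 knots
ΔV = 14.0862 − 11.0 = 3.0862 knots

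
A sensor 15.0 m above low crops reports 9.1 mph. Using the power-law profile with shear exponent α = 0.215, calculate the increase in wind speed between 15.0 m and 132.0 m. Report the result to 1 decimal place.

Power law: V₂ = V₁ · (z₂/z₁)^α = 9.1 × (8.8000)^0.215 = 14.5246 mph
ΔV = 14.5246 − 9.1 = 5.4246 mph

5.4 mph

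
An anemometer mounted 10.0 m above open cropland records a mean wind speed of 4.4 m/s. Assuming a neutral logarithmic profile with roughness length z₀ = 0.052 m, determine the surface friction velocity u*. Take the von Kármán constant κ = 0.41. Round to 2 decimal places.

u* ≈ 0.34 m/s

Log law: V(z) = (u*/κ) · ln(z/z₀) ⇒ u* = κ · V / ln(z/z₀)
u* = 0.41 × 4.4 / ln(10.0/0.052) = 0.41 × 4.4 / 5.2591
   = 1.8040 / 5.2591 = 0.3430 m/s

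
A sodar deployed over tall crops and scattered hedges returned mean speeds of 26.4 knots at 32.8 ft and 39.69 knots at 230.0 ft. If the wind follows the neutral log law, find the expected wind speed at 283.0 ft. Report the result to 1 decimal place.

41.1 knots

Log law: V ∝ ln(z/z₀). From the pair, with r = V₁/V₂ = 0.66515,
ln z₀ = (ln z₁ − r·ln z₂)/(1 − r) = (3.4904 − 0.66515×5.4381)/0.33485 = -0.3785 → z₀ = 0.6849 ft
V₃ = V₁ · ln(z₃/z₀)/ln(z₁/z₀) = 26.4 × 6.0239/3.8689 = 41.1050 knots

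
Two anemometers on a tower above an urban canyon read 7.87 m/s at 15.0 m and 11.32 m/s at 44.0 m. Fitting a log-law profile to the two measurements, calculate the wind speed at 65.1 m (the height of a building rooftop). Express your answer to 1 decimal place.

12.6 m/s

Log law: V ∝ ln(z/z₀). From the pair, with r = V₁/V₂ = 0.69523,
ln z₀ = (ln z₁ − r·ln z₂)/(1 − r) = (2.7081 − 0.69523×3.7842)/0.30477 = 0.2532 → z₀ = 1.288 m
V₃ = V₁ · ln(z₃/z₀)/ln(z₁/z₀) = 7.87 × 3.9227/2.4548 = 12.5759 m/s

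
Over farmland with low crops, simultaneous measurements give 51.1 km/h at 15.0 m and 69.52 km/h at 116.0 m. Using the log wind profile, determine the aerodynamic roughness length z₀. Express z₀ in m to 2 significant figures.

Log law: V(z) ∝ ln(z/z₀). With r = V₁/V₂ = 51.1/69.52 = 0.73504,
r · ln(z₂/z₀) = ln(z₁/z₀) ⇒ ln z₀ = (ln z₁ − r·ln z₂)/(1 − r)
ln z₀ = (2.70805 − 0.73504×4.75359) / 0.26496 = -2.9666
z₀ = exp(-2.9666) = 0.05148 m

z₀ ≈ 0.051 m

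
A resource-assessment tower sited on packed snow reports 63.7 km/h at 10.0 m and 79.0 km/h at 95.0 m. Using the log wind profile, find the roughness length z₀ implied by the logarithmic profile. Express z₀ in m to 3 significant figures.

Log law: V(z) ∝ ln(z/z₀). With r = V₁/V₂ = 63.7/79.0 = 0.80633,
r · ln(z₂/z₀) = ln(z₁/z₀) ⇒ ln z₀ = (ln z₁ − r·ln z₂)/(1 − r)
ln z₀ = (2.30259 − 0.80633×4.55388) / 0.19367 = -7.0704
z₀ = exp(-7.0704) = 0.0008499 m

z₀ ≈ 0.000850 m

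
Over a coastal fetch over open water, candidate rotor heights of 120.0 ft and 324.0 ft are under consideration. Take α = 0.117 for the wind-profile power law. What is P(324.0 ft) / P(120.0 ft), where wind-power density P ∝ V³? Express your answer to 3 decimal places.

1.417

Speed ratio: V_B/V_A = (z_B/z_A)^α = (324.0/120.0)^0.117 = (2.7000)^0.117 = 1.12323
Power-density ratio: P_B/P_A = (V_B/V_A)³ = (1.12323)³ = 1.41713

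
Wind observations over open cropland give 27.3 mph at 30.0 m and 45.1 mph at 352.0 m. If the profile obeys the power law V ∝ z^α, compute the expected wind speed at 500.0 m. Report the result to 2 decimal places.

48.45 mph

First find α: α = ln(V₂/V₁)/ln(z₂/z₁) = ln(45.1/27.3)/ln(352.0/30.0) = 0.50200/2.46243 = 0.2039
Extrapolate from 352.0 m to 500.0 m: V₃ = 45.1 × (500.0/352.0)^0.2039 = 45.1 × 1.0742 = 48.4452 mph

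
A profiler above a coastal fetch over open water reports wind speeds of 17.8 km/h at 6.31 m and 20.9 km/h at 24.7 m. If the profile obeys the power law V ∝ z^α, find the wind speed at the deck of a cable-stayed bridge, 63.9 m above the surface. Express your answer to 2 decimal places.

First find α: α = ln(V₂/V₁)/ln(z₂/z₁) = ln(20.9/17.8)/ln(24.7/6.31) = 0.16055/1.36467 = 0.1176
Extrapolate from 24.7 m to 63.9 m: V₃ = 20.9 × (63.9/24.7)^0.1176 = 20.9 × 1.1183 = 23.3729 km/h

23.37 km/h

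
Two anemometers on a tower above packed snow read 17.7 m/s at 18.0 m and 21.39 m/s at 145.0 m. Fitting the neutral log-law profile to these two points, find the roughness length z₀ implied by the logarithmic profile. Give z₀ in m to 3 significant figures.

Log law: V(z) ∝ ln(z/z₀). With r = V₁/V₂ = 17.7/21.39 = 0.82749,
r · ln(z₂/z₀) = ln(z₁/z₀) ⇒ ln z₀ = (ln z₁ − r·ln z₂)/(1 − r)
ln z₀ = (2.89037 − 0.82749×4.97673) / 0.17251 = -7.1174
z₀ = exp(-7.1174) = 0.0008109 m

z₀ ≈ 0.000811 m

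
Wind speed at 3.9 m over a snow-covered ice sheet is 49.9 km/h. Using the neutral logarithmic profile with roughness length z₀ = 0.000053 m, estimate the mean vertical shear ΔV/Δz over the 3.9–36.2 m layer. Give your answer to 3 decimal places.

0.307 km/h/m

Log law: V₂ = V₁ · ln(z₂/z₀)/ln(z₁/z₀) = 49.9 × 13.4343/11.2062 = 59.8214 km/h
ΔV/Δz = (59.8214 − 49.9)/(36.2 − 3.9) = 9.9214/32.3000 = 0.30716 km/h/m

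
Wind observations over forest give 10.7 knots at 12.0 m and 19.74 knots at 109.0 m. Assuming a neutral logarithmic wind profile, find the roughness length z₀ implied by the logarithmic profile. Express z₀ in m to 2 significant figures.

z₀ ≈ 0.88 m

Log law: V(z) ∝ ln(z/z₀). With r = V₁/V₂ = 10.7/19.74 = 0.54205,
r · ln(z₂/z₀) = ln(z₁/z₀) ⇒ ln z₀ = (ln z₁ − r·ln z₂)/(1 − r)
ln z₀ = (2.48491 − 0.54205×4.69135) / 0.45795 = -0.1267
z₀ = exp(-0.1267) = 0.8810 m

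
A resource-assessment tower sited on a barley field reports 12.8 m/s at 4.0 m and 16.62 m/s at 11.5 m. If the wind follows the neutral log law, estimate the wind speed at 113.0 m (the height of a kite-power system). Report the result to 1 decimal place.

24.9 m/s

Log law: V ∝ ln(z/z₀). From the pair, with r = V₁/V₂ = 0.77016,
ln z₀ = (ln z₁ − r·ln z₂)/(1 − r) = (1.3863 − 0.77016×2.4423)/0.22984 = -2.1523 → z₀ = 0.1162 m
V₃ = V₁ · ln(z₃/z₀)/ln(z₁/z₀) = 12.8 × 6.8797/3.5386 = 24.8855 m/s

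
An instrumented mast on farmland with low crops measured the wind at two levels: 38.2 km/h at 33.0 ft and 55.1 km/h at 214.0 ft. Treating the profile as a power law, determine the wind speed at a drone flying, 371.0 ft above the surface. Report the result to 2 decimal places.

61.37 km/h

First find α: α = ln(V₂/V₁)/ln(z₂/z₁) = ln(55.1/38.2)/ln(214.0/33.0) = 0.36631/1.86947 = 0.1959
Extrapolate from 214.0 ft to 371.0 ft: V₃ = 55.1 × (371.0/214.0)^0.1959 = 55.1 × 1.1138 = 61.3726 km/h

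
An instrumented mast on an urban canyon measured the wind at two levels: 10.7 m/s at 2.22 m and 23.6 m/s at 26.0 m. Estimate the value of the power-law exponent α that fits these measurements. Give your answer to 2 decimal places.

α ≈ 0.32

Power law: V₂/V₁ = (z₂/z₁)^α ⇒ α = ln(V₂/V₁) / ln(z₂/z₁)
α = ln(23.6/10.7) / ln(26.0/2.22) = ln(2.2056) / ln(11.7117)
  = 0.79100 / 2.46059 = 0.32147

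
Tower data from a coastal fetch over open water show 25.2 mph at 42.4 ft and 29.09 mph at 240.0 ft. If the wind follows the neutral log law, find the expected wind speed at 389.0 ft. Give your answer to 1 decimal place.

Log law: V ∝ ln(z/z₀). From the pair, with r = V₁/V₂ = 0.86628,
ln z₀ = (ln z₁ − r·ln z₂)/(1 − r) = (3.7471 − 0.86628×5.4806)/0.13372 = -7.4827 → z₀ = 0.0005628 ft
V₃ = V₁ · ln(z₃/z₀)/ln(z₁/z₀) = 25.2 × 13.4462/11.2298 = 30.1737 mph

30.2 mph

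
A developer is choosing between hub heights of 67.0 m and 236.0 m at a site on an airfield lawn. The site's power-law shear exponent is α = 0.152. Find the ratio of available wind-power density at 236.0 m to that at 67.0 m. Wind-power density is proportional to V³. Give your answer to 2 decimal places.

Speed ratio: V_B/V_A = (z_B/z_A)^α = (236.0/67.0)^0.152 = (3.5224)^0.152 = 1.21093
Power-density ratio: P_B/P_A = (V_B/V_A)³ = (1.21093)³ = 1.77565

1.78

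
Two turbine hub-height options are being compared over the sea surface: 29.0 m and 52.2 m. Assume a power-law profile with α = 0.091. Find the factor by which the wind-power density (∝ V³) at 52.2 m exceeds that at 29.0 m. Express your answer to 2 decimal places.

1.17

Speed ratio: V_B/V_A = (z_B/z_A)^α = (52.2/29.0)^0.091 = (1.8000)^0.091 = 1.05494
Power-density ratio: P_B/P_A = (V_B/V_A)³ = (1.05494)³ = 1.17406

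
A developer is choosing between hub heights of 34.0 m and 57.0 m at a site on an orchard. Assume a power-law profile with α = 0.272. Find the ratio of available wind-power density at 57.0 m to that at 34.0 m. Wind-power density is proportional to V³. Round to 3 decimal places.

Speed ratio: V_B/V_A = (z_B/z_A)^α = (57.0/34.0)^0.272 = (1.6765)^0.272 = 1.15089
Power-density ratio: P_B/P_A = (V_B/V_A)³ = (1.15089)³ = 1.52443

1.524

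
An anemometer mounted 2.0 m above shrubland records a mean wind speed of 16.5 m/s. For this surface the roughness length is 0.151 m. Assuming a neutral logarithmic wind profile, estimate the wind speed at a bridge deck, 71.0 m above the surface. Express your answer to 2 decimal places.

Log law: V(z) ∝ ln(z/z₀), so V₂/V₁ = ln(z₂/z₀) / ln(z₁/z₀).
ln(71.0/0.151) = 6.1532, ln(2.0/0.151) = 2.5836
V₂ = 16.5 × 6.1532/2.5836 = 16.5 × 2.3816 = 39.2964 m/s

39.30 m/s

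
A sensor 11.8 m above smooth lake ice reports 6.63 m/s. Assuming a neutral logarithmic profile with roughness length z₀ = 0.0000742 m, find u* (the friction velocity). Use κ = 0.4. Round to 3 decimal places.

Log law: V(z) = (u*/κ) · ln(z/z₀) ⇒ u* = κ · V / ln(z/z₀)
u* = 0.4 × 6.63 / ln(11.8/0.0000742) = 0.4 × 6.63 / 11.9768
   = 2.6520 / 11.9768 = 0.2214 m/s

u* ≈ 0.221 m/s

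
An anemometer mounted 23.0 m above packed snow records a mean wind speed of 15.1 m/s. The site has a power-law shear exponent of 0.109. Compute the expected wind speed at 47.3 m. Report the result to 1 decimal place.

Power-law profile: V₂ = V₁ · (z₂/z₁)^α
V₂ = 15.1 × (47.3/23.0)^0.109 = 15.1 × (2.0565)^0.109
    = 15.1 × 1.0818 = 16.3346 m/s

16.3 m/s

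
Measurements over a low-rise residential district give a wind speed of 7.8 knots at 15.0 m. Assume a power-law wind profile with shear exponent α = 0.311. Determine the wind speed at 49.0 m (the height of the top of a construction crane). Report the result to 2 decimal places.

Power-law profile: V₂ = V₁ · (z₂/z₁)^α
V₂ = 7.8 × (49.0/15.0)^0.311 = 7.8 × (3.2667)^0.311
    = 7.8 × 1.4451 = 11.2715 knots

11.27 knots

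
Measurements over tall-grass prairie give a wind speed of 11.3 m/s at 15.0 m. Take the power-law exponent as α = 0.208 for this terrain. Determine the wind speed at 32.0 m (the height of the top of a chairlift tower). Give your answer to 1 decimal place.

Power-law profile: V₂ = V₁ · (z₂/z₁)^α
V₂ = 11.3 × (32.0/15.0)^0.208 = 11.3 × (2.1333)^0.208
    = 11.3 × 1.1707 = 13.2289 m/s

13.2 m/s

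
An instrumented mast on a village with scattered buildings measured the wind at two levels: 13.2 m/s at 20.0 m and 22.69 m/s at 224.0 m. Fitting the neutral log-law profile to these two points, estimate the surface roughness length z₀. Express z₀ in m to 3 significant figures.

Log law: V(z) ∝ ln(z/z₀). With r = V₁/V₂ = 13.2/22.69 = 0.58175,
r · ln(z₂/z₀) = ln(z₁/z₀) ⇒ ln z₀ = (ln z₁ − r·ln z₂)/(1 − r)
ln z₀ = (2.99573 − 0.58175×5.41165) / 0.41825 = -0.3647
z₀ = exp(-0.3647) = 0.6944 m

z₀ ≈ 0.694 m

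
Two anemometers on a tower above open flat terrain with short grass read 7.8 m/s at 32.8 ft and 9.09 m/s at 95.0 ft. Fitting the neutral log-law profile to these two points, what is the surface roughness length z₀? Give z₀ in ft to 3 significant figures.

Log law: V(z) ∝ ln(z/z₀). With r = V₁/V₂ = 7.8/9.09 = 0.85809,
r · ln(z₂/z₀) = ln(z₁/z₀) ⇒ ln z₀ = (ln z₁ − r·ln z₂)/(1 − r)
ln z₀ = (3.49043 − 0.85809×4.55388) / 0.14191 = -2.9397
z₀ = exp(-2.9397) = 0.05288 ft

z₀ ≈ 0.0529 ft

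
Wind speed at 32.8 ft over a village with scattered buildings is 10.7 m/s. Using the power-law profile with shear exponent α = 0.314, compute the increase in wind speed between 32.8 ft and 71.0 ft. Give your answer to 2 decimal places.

Power law: V₂ = V₁ · (z₂/z₁)^α = 10.7 × (2.1646)^0.314 = 13.6362 m/s
ΔV = 13.6362 − 10.7 = 2.9362 m/s

2.94 m/s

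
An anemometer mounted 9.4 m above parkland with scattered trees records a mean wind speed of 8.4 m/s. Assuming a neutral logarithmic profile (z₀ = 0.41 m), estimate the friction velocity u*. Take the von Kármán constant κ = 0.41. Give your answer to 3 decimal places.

u* ≈ 1.100 m/s

Log law: V(z) = (u*/κ) · ln(z/z₀) ⇒ u* = κ · V / ln(z/z₀)
u* = 0.41 × 8.4 / ln(9.4/0.41) = 0.41 × 8.4 / 3.1323
   = 3.4440 / 3.1323 = 1.0995 m/s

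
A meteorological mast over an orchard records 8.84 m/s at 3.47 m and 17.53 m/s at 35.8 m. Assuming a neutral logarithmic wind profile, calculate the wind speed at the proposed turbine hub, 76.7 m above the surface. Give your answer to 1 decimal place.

20.4 m/s

Log law: V ∝ ln(z/z₀). From the pair, with r = V₁/V₂ = 0.50428,
ln z₀ = (ln z₁ − r·ln z₂)/(1 − r) = (1.2442 − 0.50428×3.5779)/0.49572 = -1.1299 → z₀ = 0.3231 m
V₃ = V₁ · ln(z₃/z₀)/ln(z₁/z₀) = 8.84 × 5.4698/2.3741 = 20.3672 m/s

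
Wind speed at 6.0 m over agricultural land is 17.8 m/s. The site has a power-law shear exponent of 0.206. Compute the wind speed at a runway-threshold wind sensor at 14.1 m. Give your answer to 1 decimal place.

Power-law profile: V₂ = V₁ · (z₂/z₁)^α
V₂ = 17.8 × (14.1/6.0)^0.206 = 17.8 × (2.3500)^0.206
    = 17.8 × 1.1924 = 21.2256 m/s

21.2 m/s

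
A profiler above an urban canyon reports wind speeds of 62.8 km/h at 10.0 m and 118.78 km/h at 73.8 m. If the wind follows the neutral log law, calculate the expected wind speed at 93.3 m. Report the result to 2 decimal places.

Log law: V ∝ ln(z/z₀). From the pair, with r = V₁/V₂ = 0.52871,
ln z₀ = (ln z₁ − r·ln z₂)/(1 − r) = (2.3026 − 0.52871×4.3014)/0.47129 = 0.0603 → z₀ = 1.062 m
V₃ = V₁ · ln(z₃/z₀)/ln(z₁/z₀) = 62.8 × 4.4755/2.2423 = 125.3466 km/h

125.35 km/h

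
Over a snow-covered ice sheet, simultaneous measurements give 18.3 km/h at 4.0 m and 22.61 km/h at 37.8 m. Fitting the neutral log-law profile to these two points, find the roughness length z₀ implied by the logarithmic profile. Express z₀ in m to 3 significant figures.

Log law: V(z) ∝ ln(z/z₀). With r = V₁/V₂ = 18.3/22.61 = 0.80938,
r · ln(z₂/z₀) = ln(z₁/z₀) ⇒ ln z₀ = (ln z₁ − r·ln z₂)/(1 − r)
ln z₀ = (1.38629 − 0.80938×3.63231) / 0.19062 = -8.1501
z₀ = exp(-8.1501) = 0.0002887 m

z₀ ≈ 0.000289 m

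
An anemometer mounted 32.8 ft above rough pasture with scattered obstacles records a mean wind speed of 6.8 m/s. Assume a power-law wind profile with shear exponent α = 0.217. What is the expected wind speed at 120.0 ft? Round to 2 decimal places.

Power-law profile: V₂ = V₁ · (z₂/z₁)^α
V₂ = 6.8 × (120.0/32.8)^0.217 = 6.8 × (3.6585)^0.217
    = 6.8 × 1.3251 = 9.0105 m/s

9.01 m/s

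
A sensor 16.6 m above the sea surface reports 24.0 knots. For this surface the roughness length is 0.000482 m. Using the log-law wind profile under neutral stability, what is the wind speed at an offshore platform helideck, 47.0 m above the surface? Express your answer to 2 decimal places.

26.39 knots

Log law: V(z) ∝ ln(z/z₀), so V₂/V₁ = ln(z₂/z₀) / ln(z₁/z₀).
ln(47.0/0.000482) = 11.4877, ln(16.6/0.000482) = 10.4470
V₂ = 24.0 × 11.4877/10.4470 = 24.0 × 1.0996 = 26.3909 knots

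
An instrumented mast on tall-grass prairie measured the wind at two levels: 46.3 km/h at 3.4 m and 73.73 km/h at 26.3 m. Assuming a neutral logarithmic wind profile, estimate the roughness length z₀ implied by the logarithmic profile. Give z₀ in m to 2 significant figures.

z₀ ≈ 0.11 m

Log law: V(z) ∝ ln(z/z₀). With r = V₁/V₂ = 46.3/73.73 = 0.62797,
r · ln(z₂/z₀) = ln(z₁/z₀) ⇒ ln z₀ = (ln z₁ − r·ln z₂)/(1 − r)
ln z₀ = (1.22378 − 0.62797×3.26957) / 0.37203 = -2.2294
z₀ = exp(-2.2294) = 0.1076 m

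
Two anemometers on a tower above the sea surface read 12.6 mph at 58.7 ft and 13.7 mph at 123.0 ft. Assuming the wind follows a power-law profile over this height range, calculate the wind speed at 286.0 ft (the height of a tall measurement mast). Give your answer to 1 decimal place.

15.1 mph

First find α: α = ln(V₂/V₁)/ln(z₂/z₁) = ln(13.7/12.6)/ln(123.0/58.7) = 0.08370/0.73974 = 0.1131
Extrapolate from 123.0 ft to 286.0 ft: V₃ = 13.7 × (286.0/123.0)^0.1131 = 13.7 × 1.1002 = 15.0725 mph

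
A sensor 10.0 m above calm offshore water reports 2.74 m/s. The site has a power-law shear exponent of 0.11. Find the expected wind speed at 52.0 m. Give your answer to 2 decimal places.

Power-law profile: V₂ = V₁ · (z₂/z₁)^α
V₂ = 2.74 × (52.0/10.0)^0.11 = 2.74 × (5.2000)^0.11
    = 2.74 × 1.1988 = 3.2848 m/s

3.28 m/s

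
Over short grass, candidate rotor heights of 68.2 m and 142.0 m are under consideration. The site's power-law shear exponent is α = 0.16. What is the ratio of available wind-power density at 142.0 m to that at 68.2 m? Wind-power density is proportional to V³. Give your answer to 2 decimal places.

Speed ratio: V_B/V_A = (z_B/z_A)^α = (142.0/68.2)^0.16 = (2.0821)^0.16 = 1.12450
Power-density ratio: P_B/P_A = (V_B/V_A)³ = (1.12450)³ = 1.42194

1.42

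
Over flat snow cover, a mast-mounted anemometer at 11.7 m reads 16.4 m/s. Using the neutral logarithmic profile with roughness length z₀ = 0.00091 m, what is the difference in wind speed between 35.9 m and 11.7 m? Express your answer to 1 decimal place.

Log law: V₂ = V₁ · ln(z₂/z₀)/ln(z₁/z₀) = 16.4 × 10.5828/9.4617 = 18.3433 m/s
ΔV = 18.3433 − 16.4 = 1.9433 m/s

1.9 m/s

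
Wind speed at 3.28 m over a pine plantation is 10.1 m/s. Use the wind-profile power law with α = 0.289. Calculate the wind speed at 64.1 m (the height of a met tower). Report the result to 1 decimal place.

23.8 m/s

Power-law profile: V₂ = V₁ · (z₂/z₁)^α
V₂ = 10.1 × (64.1/3.28)^0.289 = 10.1 × (19.5427)^0.289
    = 10.1 × 2.3610 = 23.8460 m/s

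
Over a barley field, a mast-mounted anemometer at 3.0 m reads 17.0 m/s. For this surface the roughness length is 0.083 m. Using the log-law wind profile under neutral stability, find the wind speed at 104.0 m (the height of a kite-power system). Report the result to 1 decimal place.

Log law: V(z) ∝ ln(z/z₀), so V₂/V₁ = ln(z₂/z₀) / ln(z₁/z₀).
ln(104.0/0.083) = 7.1333, ln(3.0/0.083) = 3.5875
V₂ = 17.0 × 7.1333/3.5875 = 17.0 × 1.9884 = 33.8022 m/s

33.8 m/s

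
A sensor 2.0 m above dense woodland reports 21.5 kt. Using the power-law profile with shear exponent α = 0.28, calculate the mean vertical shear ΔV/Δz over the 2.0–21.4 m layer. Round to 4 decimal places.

Power law: V₂ = V₁ · (z₂/z₁)^α = 21.5 × (10.7000)^0.28 = 41.7509 kt
ΔV/Δz = (41.7509 − 21.5)/(21.4 − 2.0) = 20.2509/19.4000 = 1.04386 kt/m

1.0439 kt/m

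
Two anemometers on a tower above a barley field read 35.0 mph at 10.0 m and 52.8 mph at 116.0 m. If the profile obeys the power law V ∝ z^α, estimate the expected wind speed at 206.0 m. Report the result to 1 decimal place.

58.1 mph

First find α: α = ln(V₂/V₁)/ln(z₂/z₁) = ln(52.8/35.0)/ln(116.0/10.0) = 0.41116/2.45101 = 0.1678
Extrapolate from 116.0 m to 206.0 m: V₃ = 52.8 × (206.0/116.0)^0.1678 = 52.8 × 1.1011 = 58.1397 mph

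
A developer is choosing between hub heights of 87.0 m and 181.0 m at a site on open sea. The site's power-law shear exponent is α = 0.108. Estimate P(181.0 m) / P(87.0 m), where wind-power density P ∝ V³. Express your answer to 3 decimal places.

Speed ratio: V_B/V_A = (z_B/z_A)^α = (181.0/87.0)^0.108 = (2.0805)^0.108 = 1.08233
Power-density ratio: P_B/P_A = (V_B/V_A)³ = (1.08233)³ = 1.26790

1.268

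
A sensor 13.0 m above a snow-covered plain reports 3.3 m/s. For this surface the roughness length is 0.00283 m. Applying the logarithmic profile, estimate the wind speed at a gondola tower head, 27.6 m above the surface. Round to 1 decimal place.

3.6 m/s

Log law: V(z) ∝ ln(z/z₀), so V₂/V₁ = ln(z₂/z₀) / ln(z₁/z₀).
ln(27.6/0.00283) = 9.1853, ln(13.0/0.00283) = 8.4324
V₂ = 3.3 × 9.1853/8.4324 = 3.3 × 1.0893 = 3.5946 m/s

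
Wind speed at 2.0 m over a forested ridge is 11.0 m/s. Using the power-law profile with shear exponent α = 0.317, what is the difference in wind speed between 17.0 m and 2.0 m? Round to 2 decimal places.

10.68 m/s

Power law: V₂ = V₁ · (z₂/z₁)^α = 11.0 × (8.5000)^0.317 = 21.6780 m/s
ΔV = 21.6780 − 11.0 = 10.6780 m/s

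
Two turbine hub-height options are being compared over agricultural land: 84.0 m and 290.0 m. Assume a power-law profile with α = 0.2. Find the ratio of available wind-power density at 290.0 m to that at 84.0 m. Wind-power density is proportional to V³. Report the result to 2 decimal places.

2.10

Speed ratio: V_B/V_A = (z_B/z_A)^α = (290.0/84.0)^0.2 = (3.4524)^0.2 = 1.28122
Power-density ratio: P_B/P_A = (V_B/V_A)³ = (1.28122)³ = 2.10315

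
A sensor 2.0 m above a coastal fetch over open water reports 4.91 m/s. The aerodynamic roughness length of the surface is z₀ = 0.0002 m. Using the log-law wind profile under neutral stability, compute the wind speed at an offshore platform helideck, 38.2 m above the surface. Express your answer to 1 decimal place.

6.5 m/s

Log law: V(z) ∝ ln(z/z₀), so V₂/V₁ = ln(z₂/z₀) / ln(z₁/z₀).
ln(38.2/0.0002) = 12.1600, ln(2.0/0.0002) = 9.2103
V₂ = 4.91 × 12.1600/9.2103 = 4.91 × 1.3203 = 6.4825 m/s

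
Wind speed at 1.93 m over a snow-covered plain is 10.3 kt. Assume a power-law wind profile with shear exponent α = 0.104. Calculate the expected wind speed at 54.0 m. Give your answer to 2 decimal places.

Power-law profile: V₂ = V₁ · (z₂/z₁)^α
V₂ = 10.3 × (54.0/1.93)^0.104 = 10.3 × (27.9793)^0.104
    = 10.3 × 1.4141 = 14.5649 kt

14.56 kt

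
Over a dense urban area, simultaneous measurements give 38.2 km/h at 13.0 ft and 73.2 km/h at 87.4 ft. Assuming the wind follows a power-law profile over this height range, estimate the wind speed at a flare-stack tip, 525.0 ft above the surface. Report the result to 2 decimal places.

134.98 km/h

First find α: α = ln(V₂/V₁)/ln(z₂/z₁) = ln(73.2/38.2)/ln(87.4/13.0) = 0.65036/1.90555 = 0.3413
Extrapolate from 87.4 ft to 525.0 ft: V₃ = 73.2 × (525.0/87.4)^0.3413 = 73.2 × 1.8440 = 134.9778 km/h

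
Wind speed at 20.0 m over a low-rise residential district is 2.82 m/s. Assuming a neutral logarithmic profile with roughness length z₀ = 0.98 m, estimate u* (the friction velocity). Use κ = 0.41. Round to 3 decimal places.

u* ≈ 0.383 m/s

Log law: V(z) = (u*/κ) · ln(z/z₀) ⇒ u* = κ · V / ln(z/z₀)
u* = 0.41 × 2.82 / ln(20.0/0.98) = 0.41 × 2.82 / 3.0159
   = 1.1562 / 3.0159 = 0.3834 m/s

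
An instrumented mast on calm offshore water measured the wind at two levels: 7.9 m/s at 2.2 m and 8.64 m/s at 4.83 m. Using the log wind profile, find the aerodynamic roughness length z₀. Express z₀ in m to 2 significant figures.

z₀ ≈ 0.00050 m

Log law: V(z) ∝ ln(z/z₀). With r = V₁/V₂ = 7.9/8.64 = 0.91435,
r · ln(z₂/z₀) = ln(z₁/z₀) ⇒ ln z₀ = (ln z₁ − r·ln z₂)/(1 − r)
ln z₀ = (0.78846 − 0.91435×1.57485) / 0.08565 = -7.6068
z₀ = exp(-7.6068) = 0.0004971 m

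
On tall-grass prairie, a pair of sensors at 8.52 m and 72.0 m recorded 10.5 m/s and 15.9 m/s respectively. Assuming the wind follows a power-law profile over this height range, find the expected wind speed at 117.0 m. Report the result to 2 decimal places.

17.47 m/s

First find α: α = ln(V₂/V₁)/ln(z₂/z₁) = ln(15.9/10.5)/ln(72.0/8.52) = 0.41494/2.13425 = 0.1944
Extrapolate from 72.0 m to 117.0 m: V₃ = 15.9 × (117.0/72.0)^0.1944 = 15.9 × 1.0990 = 17.4740 m/s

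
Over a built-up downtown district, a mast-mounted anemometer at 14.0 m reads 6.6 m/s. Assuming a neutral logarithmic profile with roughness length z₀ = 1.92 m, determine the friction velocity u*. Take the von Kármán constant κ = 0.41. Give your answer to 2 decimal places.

u* ≈ 1.36 m/s

Log law: V(z) = (u*/κ) · ln(z/z₀) ⇒ u* = κ · V / ln(z/z₀)
u* = 0.41 × 6.6 / ln(14.0/1.92) = 0.41 × 6.6 / 1.9867
   = 2.7060 / 1.9867 = 1.3620 m/s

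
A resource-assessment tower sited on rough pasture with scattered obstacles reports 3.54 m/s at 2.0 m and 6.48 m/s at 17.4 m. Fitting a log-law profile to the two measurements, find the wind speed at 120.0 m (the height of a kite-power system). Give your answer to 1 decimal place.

9.1 m/s

Log law: V ∝ ln(z/z₀). From the pair, with r = V₁/V₂ = 0.54630,
ln z₀ = (ln z₁ − r·ln z₂)/(1 − r) = (0.6931 − 0.54630×2.8565)/0.45370 = -1.9117 → z₀ = 0.1478 m
V₃ = V₁ · ln(z₃/z₀)/ln(z₁/z₀) = 3.54 × 6.6992/2.6048 = 9.1043 m/s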